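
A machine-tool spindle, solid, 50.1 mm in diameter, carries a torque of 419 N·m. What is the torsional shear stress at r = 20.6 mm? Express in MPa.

J = πd⁴/32 = π(0.0501)⁴/32 = 6.185×10^-7 m⁴.
Shear stress varies linearly with radius: τ = T·r/J = 419.0 × 0.0206 / 6.185×10^-7 = 1.396×10^7 Pa.

14.0 MPa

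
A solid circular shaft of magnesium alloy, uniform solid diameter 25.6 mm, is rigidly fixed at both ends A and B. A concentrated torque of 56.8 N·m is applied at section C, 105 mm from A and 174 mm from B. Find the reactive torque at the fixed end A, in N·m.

35.4 N·m

With uniform GJ and both ends fixed, compatibility θ_AC = θ_CB gives T_A·a = T_B·b, together with T_A + T_B = T₀.
T_A = T₀·b/(a+b) = 56.80·174/279.0 = 35.42 N·m; T_B = 21.38 N·m.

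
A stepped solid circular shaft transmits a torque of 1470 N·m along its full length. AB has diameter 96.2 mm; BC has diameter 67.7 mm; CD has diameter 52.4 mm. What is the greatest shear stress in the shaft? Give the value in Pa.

5.20e7 Pa

Under the same torque, τ_max = 16T/(πd³) is largest where d is smallest — segment CD (d = 52.4 mm).
τ_max = 16·1470/(π·(0.0524)³) = 5.203×10^7 Pa.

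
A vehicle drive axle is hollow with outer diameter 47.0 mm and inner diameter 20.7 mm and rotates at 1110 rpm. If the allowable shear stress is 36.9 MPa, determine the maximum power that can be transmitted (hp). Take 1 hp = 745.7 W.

113 hp

J = π(d_o⁴ − d_i⁴)/32 = π(0.0470⁴ − 0.0207⁴)/32 = 4.610×10^-7 m⁴.
T_max = τ_allow·J/r = 3.69×10^7 × 4.610×10^-7 / 0.0235 = 723.9 N·m.
ω = 2π·1110/60 = 116.2 rad/s, so P_max = T_max·ω = 8.415×10^4 W.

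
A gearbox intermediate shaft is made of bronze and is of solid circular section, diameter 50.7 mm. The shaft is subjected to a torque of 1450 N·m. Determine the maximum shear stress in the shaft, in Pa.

J = πd⁴/32 = π(0.0507)⁴/32 = 6.487×10^-7 m⁴.
τ_max = T·r/J = 1450 × 0.0254 / 6.487×10^-7 = 5.666×10^7 Pa.

5.67e7 Pa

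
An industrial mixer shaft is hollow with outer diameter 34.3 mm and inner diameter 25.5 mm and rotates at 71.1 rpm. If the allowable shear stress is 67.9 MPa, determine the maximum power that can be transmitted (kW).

2.78 kW

J = π(d_o⁴ − d_i⁴)/32 = π(0.0343⁴ − 0.0255⁴)/32 = 9.438×10^-8 m⁴.
T_max = τ_allow·J/r = 6.79×10^7 × 9.438×10^-8 / 0.0171 = 373.7 N·m.
ω = 2π·71.1/60 = 7.446 rad/s, so P_max = T_max·ω = 2782 W.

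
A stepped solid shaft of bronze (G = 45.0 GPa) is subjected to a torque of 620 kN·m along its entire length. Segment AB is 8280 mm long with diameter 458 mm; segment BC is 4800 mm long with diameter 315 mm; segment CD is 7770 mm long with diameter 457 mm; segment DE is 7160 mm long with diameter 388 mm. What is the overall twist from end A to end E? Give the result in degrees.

J_AB = π(0.458)⁴/32 = 4.32×10^-3 m⁴; J_BC = π(0.315)⁴/32 = 9.67×10^-4 m⁴; J_CD = π(0.457)⁴/32 = 4.28×10^-3 m⁴; J_DE = π(0.388)⁴/32 = 2.22×10^-3 m⁴.
θ = (T/G)·Σ L_i/J_i = (620000/45.0×10⁹)·(8.28/4.32×10^-3 + 4.80/9.67×10^-4 + 7.77/4.28×10^-3 + 7.16/2.22×10^-3) = 0.1642 rad.

9.41°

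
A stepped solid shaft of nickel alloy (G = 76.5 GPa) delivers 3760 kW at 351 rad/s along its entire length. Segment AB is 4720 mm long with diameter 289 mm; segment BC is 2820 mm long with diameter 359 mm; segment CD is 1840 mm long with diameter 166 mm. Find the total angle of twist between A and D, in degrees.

0.267°

ω = 351 rad/s, so T = P/ω = 3760×10³ / 351.0 = 10710 N·m.
J_AB = π(0.289)⁴/32 = 6.85×10^-4 m⁴; J_BC = π(0.359)⁴/32 = 1.63×10^-3 m⁴; J_CD = π(0.166)⁴/32 = 7.45×10^-5 m⁴.
θ = (T/G)·Σ L_i/J_i = (10710/76.5×10⁹)·(4.72/6.85×10^-4 + 2.82/1.63×10^-3 + 1.84/7.45×10^-5) = 4.663×10^-3 rad.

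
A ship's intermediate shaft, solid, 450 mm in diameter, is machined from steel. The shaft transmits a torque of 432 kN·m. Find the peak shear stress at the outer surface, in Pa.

2.41e7 Pa

J = πd⁴/32 = π(0.450)⁴/32 = 4.026×10^-3 m⁴.
τ_max = T·r/J = 432000 × 0.225 / 4.026×10^-3 = 2.414×10^7 Pa.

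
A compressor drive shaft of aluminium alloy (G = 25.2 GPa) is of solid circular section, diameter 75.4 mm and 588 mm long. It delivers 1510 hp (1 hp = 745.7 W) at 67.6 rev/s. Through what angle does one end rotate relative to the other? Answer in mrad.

ω = 2π·67.6 = 424.7 rad/s, so T = P/ω = 1510×745.7 / 424.7 = 2651 N·m.
J = πd⁴/32 = π(0.0754)⁴/32 = 3.173×10^-6 m⁴.
θ = T·L/(G·J) = 2651 × 0.588 / (25.2×10⁹ × 3.173×10^-6) = 0.01949 rad.

19.5 mrad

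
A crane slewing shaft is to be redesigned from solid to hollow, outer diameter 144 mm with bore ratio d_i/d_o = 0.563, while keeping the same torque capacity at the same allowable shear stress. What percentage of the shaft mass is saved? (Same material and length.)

Equal τ_max and T ⇒ the solid shaft needs d_s³ = d_o³(1−k⁴), so d_s = 144·(1−0.563⁴)^(1/3) = 139.0 mm.
Area ratio A_h/A_s = d_o²(1−k²)/d_s² = (1−k²)/(1−k⁴)^(2/3) = 0.7330.
Mass saving = 1 − 0.7330 = 26.7 %.

26.7 %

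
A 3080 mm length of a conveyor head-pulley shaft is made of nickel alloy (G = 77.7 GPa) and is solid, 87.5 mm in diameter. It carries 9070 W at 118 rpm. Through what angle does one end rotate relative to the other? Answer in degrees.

0.290°

ω = 2π·118/60 = 12.36 rad/s, so T = P/ω = 9070 / 12.36 = 734.0 N·m.
J = πd⁴/32 = π(0.0875)⁴/32 = 5.755×10^-6 m⁴.
θ = T·L/(G·J) = 734.0 × 3.08 / (77.7×10⁹ × 5.755×10^-6) = 5.056×10^-3 rad.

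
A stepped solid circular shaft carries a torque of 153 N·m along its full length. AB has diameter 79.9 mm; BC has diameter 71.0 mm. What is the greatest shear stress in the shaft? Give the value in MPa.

2.18 MPa

Under the same torque, τ_max = 16T/(πd³) is largest where d is smallest — segment BC (d = 71.0 mm).
τ_max = 16·153.0/(π·(0.0710)³) = 2.177×10^6 Pa.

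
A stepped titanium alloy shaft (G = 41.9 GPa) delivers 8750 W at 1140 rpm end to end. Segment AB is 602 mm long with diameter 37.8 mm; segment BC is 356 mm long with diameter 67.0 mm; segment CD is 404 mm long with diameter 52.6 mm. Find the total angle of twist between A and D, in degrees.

0.373°

ω = 2π·1140/60 = 119.4 rad/s, so T = P/ω = 8750 / 119.4 = 73.30 N·m.
J_AB = π(0.0378)⁴/32 = 2.00×10^-7 m⁴; J_BC = π(0.0670)⁴/32 = 1.98×10^-6 m⁴; J_CD = π(0.0526)⁴/32 = 7.52×10^-7 m⁴.
θ = (T/G)·Σ L_i/J_i = (73.30/41.9×10⁹)·(0.602/2.00×10^-7 + 0.356/1.98×10^-6 + 0.404/7.52×10^-7) = 6.509×10^-3 rad.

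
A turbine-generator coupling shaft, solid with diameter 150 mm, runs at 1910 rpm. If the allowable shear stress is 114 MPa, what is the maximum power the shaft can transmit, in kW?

J = πd⁴/32 = π(0.150)⁴/32 = 4.970×10^-5 m⁴.
T_max = τ_allow·J/r = 1.14×10^8 × 4.970×10^-5 / 0.0750 = 75550 N·m.
ω = 2π·1910/60 = 200.0 rad/s, so P_max = T_max·ω = 1.511×10^7 W.

15100 kW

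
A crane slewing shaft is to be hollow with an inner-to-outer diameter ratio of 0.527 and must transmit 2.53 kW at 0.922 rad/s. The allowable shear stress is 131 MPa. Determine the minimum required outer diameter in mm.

ω = 0.922 rad/s, so T = P/ω = 2.53×10³ / 0.9220 = 2744 N·m.
For a hollow shaft with d_i/d_o = 0.527: τ_max = 16T/(π d_o³ (1−k⁴)), so d_o = [16T/(π τ_allow (1−k⁴))]^(1/3) = [16·2744/(π·1.31×10^8·0.9229)]^(1/3) = 0.04871 m.

48.7 mm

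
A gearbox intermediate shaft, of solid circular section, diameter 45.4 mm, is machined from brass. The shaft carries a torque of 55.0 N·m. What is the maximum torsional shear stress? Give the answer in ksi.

0.434 ksi

J = πd⁴/32 = π(0.0454)⁴/32 = 4.171×10^-7 m⁴.
τ_max = T·r/J = 55.00 × 0.0227 / 4.171×10^-7 = 2.993×10^6 Pa.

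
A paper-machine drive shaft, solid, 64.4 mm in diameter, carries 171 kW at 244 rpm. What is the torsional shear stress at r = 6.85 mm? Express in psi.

ω = 2π·244/60 = 25.55 rad/s, so T = P/ω = 171×10³ / 25.55 = 6692 N·m.
J = πd⁴/32 = π(0.0644)⁴/32 = 1.689×10^-6 m⁴.
Shear stress varies linearly with radius: τ = T·r/J = 6692 × 0.00685 / 1.689×10^-6 = 2.715×10^7 Pa.

3940 psi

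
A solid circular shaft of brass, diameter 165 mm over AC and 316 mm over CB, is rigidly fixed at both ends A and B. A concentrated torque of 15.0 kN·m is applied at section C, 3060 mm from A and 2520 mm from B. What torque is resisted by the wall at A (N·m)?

Compatibility: T_A·a/J_AC = T_B·b/J_CB with T_A + T_B = T₀.
J_AC = 7.28×10^-5 m⁴, J_CB = 9.79×10^-4 m⁴, so T_A = T₀·(J_AC/a)/((J_AC/a)+(J_CB/b)) = 865.3 N·m, T_B = 14130 N·m.

865 N·m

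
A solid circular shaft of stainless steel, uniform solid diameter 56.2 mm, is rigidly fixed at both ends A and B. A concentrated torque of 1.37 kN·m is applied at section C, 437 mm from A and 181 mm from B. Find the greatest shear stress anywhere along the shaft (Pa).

2.78e7 Pa

With uniform GJ and both ends fixed, compatibility θ_AC = θ_CB gives T_A·a = T_B·b, together with T_A + T_B = T₀.
T_A = T₀·b/(a+b) = 1370·181/618.0 = 401.2 N·m; T_B = 968.8 N·m.
τ in each portion: τ_AC = 1.15×10^7 Pa, τ_CB = 2.78×10^7 Pa; maximum is in CB.
τ_max = T_CB·r/J = 968.8·0.0281/9.79×10^-7 = 2.780×10^7 Pa.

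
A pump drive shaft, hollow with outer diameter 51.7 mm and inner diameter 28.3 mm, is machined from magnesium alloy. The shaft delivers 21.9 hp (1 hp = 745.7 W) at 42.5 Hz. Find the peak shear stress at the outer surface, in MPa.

2.48 MPa

ω = 2π·42.5 = 267.0 rad/s, so T = P/ω = 21.9×745.7 / 267.0 = 61.16 N·m.
J = π(d_o⁴ − d_i⁴)/32 = π(0.0517⁴ − 0.0283⁴)/32 = 6.384×10^-7 m⁴.
τ_max = T·r/J = 61.16 × 0.0259 / 6.384×10^-7 = 2.476×10^6 Pa.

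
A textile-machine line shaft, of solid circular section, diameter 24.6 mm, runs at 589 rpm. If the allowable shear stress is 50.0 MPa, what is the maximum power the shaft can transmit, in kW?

J = πd⁴/32 = π(0.0246)⁴/32 = 3.595×10^-8 m⁴.
T_max = τ_allow·J/r = 5.00×10^7 × 3.595×10^-8 / 0.0123 = 146.2 N·m.
ω = 2π·589/60 = 61.68 rad/s, so P_max = T_max·ω = 9015 W.

9.01 kW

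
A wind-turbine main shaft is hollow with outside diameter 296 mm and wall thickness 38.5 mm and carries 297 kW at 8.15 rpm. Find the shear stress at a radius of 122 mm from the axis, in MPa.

ω = 2π·8.15/60 = 0.8535 rad/s, so T = P/ω = 297×10³ / 0.8535 = 348000 N·m.
J = π(d_o⁴ − d_i⁴)/32 = π(0.296⁴ − 0.219⁴)/32 = 5.278×10^-4 m⁴.
Shear stress varies linearly with radius: τ = T·r/J = 348000 × 0.122 / 5.278×10^-4 = 8.044×10^7 Pa.

80.4 MPa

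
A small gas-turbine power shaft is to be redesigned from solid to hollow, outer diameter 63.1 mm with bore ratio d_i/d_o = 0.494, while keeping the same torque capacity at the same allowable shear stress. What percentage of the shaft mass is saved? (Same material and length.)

21.2 %

Equal τ_max and T ⇒ the solid shaft needs d_s³ = d_o³(1−k⁴), so d_s = 63.1·(1−0.494⁴)^(1/3) = 61.82 mm.
Area ratio A_h/A_s = d_o²(1−k²)/d_s² = (1−k²)/(1−k⁴)^(2/3) = 0.7876.
Mass saving = 1 − 0.7876 = 21.2 %.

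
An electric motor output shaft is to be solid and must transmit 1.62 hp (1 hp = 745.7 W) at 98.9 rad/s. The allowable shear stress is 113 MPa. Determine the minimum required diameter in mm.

ω = 98.9 rad/s, so T = P/ω = 1.62×745.7 / 98.90 = 12.21 N·m.
For a solid shaft τ_max = 16T/(πd³), so d = (16T/(π τ_allow))^(1/3) = (16·12.21/(π·1.13×10^8))^(1/3) = 0.008196 m.

8.20 mm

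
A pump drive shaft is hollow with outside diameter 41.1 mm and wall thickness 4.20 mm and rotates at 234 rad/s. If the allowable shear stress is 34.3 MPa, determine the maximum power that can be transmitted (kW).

65.6 kW

J = π(d_o⁴ − d_i⁴)/32 = π(0.0411⁴ − 0.0327⁴)/32 = 1.679×10^-7 m⁴.
T_max = τ_allow·J/r = 3.43×10^7 × 1.679×10^-7 / 0.0206 = 280.2 N·m.
ω = 234 rad/s, so P_max = T_max·ω = 6.557×10^4 W.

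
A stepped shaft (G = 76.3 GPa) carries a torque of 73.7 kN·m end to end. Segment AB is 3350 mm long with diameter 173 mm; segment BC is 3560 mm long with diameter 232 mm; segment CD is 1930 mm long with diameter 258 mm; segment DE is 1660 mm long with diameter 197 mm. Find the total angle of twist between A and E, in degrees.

3.67°

J_AB = π(0.173)⁴/32 = 8.79×10^-5 m⁴; J_BC = π(0.232)⁴/32 = 2.84×10^-4 m⁴; J_CD = π(0.258)⁴/32 = 4.35×10^-4 m⁴; J_DE = π(0.197)⁴/32 = 1.48×10^-4 m⁴.
θ = (T/G)·Σ L_i/J_i = (73700/76.3×10⁹)·(3.35/8.79×10^-5 + 3.56/2.84×10^-4 + 1.93/4.35×10^-4 + 1.66/1.48×10^-4) = 0.06402 rad.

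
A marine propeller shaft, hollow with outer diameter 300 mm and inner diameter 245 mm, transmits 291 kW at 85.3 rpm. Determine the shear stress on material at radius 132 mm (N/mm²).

ω = 2π·85.3/60 = 8.933 rad/s, so T = P/ω = 291×10³ / 8.933 = 32580 N·m.
J = π(d_o⁴ − d_i⁴)/32 = π(0.300⁴ − 0.245⁴)/32 = 4.415×10^-4 m⁴.
Shear stress varies linearly with radius: τ = T·r/J = 32580 × 0.132 / 4.415×10^-4 = 9.740×10^6 Pa.

9.74 N/mm²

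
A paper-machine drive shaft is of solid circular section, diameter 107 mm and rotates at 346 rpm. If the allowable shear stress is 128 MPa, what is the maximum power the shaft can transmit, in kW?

1120 kW

J = πd⁴/32 = π(0.107)⁴/32 = 1.287×10^-5 m⁴.
T_max = τ_allow·J/r = 1.28×10^8 × 1.287×10^-5 / 0.0535 = 30790 N·m.
ω = 2π·346/60 = 36.23 rad/s, so P_max = T_max·ω = 1.116×10^6 W.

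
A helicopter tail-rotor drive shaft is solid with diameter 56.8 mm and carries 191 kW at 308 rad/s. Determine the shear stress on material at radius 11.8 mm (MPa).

7.16 MPa

ω = 308 rad/s, so T = P/ω = 191×10³ / 308.0 = 620.1 N·m.
J = πd⁴/32 = π(0.0568)⁴/32 = 1.022×10^-6 m⁴.
Shear stress varies linearly with radius: τ = T·r/J = 620.1 × 0.0118 / 1.022×10^-6 = 7.161×10^6 Pa.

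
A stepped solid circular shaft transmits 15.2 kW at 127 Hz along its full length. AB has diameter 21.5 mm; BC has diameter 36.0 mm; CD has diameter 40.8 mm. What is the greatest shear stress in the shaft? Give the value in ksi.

ω = 2π·127 = 798.0 rad/s, so T = P/ω = 15.2×10³ / 798.0 = 19.05 N·m.
Under the same torque, τ_max = 16T/(πd³) is largest where d is smallest — segment AB (d = 21.5 mm).
τ_max = 16·19.05/(π·(0.0215)³) = 9.761×10^6 Pa.

1.42 ksi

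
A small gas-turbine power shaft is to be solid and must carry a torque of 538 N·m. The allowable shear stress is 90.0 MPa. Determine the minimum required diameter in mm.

31.2 mm

For a solid shaft τ_max = 16T/(πd³), so d = (16T/(π τ_allow))^(1/3) = (16·538.0/(π·9.00×10^7))^(1/3) = 0.03123 m.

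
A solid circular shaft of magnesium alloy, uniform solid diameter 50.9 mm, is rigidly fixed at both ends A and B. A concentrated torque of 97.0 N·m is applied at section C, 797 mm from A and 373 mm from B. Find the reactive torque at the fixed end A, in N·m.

30.9 N·m

With uniform GJ and both ends fixed, compatibility θ_AC = θ_CB gives T_A·a = T_B·b, together with T_A + T_B = T₀.
T_A = T₀·b/(a+b) = 97.00·373/1170 = 30.92 N·m; T_B = 66.08 N·m.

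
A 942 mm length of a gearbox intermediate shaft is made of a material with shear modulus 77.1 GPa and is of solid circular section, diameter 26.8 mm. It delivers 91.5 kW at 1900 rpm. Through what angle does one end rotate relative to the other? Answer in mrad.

ω = 2π·1900/60 = 199.0 rad/s, so T = P/ω = 91.5×10³ / 199.0 = 459.9 N·m.
J = πd⁴/32 = π(0.0268)⁴/32 = 5.065×10^-8 m⁴.
θ = T·L/(G·J) = 459.9 × 0.942 / (77.1×10⁹ × 5.065×10^-8) = 0.1109 rad.

111 mrad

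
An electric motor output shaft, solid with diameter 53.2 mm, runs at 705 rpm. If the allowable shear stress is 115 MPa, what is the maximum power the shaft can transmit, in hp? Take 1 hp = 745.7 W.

337 hp

J = πd⁴/32 = π(0.0532)⁴/32 = 7.864×10^-7 m⁴.
T_max = τ_allow·J/r = 1.15×10^8 × 7.864×10^-7 / 0.0266 = 3400 N·m.
ω = 2π·705/60 = 73.83 rad/s, so P_max = T_max·ω = 2.510×10^5 W.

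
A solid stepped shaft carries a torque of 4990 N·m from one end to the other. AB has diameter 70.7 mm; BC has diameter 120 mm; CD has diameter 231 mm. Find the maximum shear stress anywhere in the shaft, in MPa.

Under the same torque, τ_max = 16T/(πd³) is largest where d is smallest — segment AB (d = 70.7 mm).
τ_max = 16·4990/(π·(0.0707)³) = 7.191×10^7 Pa.

71.9 MPa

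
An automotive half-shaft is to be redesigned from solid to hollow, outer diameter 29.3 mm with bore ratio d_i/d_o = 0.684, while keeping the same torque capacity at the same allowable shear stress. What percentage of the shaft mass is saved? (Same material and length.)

Equal τ_max and T ⇒ the solid shaft needs d_s³ = d_o³(1−k⁴), so d_s = 29.3·(1−0.684⁴)^(1/3) = 26.98 mm.
Area ratio A_h/A_s = d_o²(1−k²)/d_s² = (1−k²)/(1−k⁴)^(2/3) = 0.6274.
Mass saving = 1 − 0.6274 = 37.3 %.

37.3 %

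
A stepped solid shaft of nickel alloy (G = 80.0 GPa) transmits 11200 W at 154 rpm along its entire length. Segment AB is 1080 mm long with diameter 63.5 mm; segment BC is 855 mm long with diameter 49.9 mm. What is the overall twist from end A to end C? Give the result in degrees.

1.04°

ω = 2π·154/60 = 16.13 rad/s, so T = P/ω = 11200 / 16.13 = 694.5 N·m.
J_AB = π(0.0635)⁴/32 = 1.60×10^-6 m⁴; J_BC = π(0.0499)⁴/32 = 6.09×10^-7 m⁴.
θ = (T/G)·Σ L_i/J_i = (694.5/80.0×10⁹)·(1.08/1.60×10^-6 + 0.855/6.09×10^-7) = 0.01807 rad.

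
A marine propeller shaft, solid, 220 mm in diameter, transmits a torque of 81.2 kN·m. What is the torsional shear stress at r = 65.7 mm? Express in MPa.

23.2 MPa

J = πd⁴/32 = π(0.220)⁴/32 = 2.300×10^-4 m⁴.
Shear stress varies linearly with radius: τ = T·r/J = 81200 × 0.0657 / 2.300×10^-4 = 2.320×10^7 Pa.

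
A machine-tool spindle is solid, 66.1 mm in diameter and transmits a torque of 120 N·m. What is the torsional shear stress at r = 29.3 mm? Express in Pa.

1.88e6 Pa

J = πd⁴/32 = π(0.0661)⁴/32 = 1.874×10^-6 m⁴.
Shear stress varies linearly with radius: τ = T·r/J = 120.0 × 0.0293 / 1.874×10^-6 = 1.876×10^6 Pa.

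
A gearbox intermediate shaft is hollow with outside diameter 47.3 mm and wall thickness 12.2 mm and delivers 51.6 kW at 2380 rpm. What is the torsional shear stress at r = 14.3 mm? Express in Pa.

ω = 2π·2380/60 = 249.2 rad/s, so T = P/ω = 51.6×10³ / 249.2 = 207.0 N·m.
J = π(d_o⁴ − d_i⁴)/32 = π(0.0473⁴ − 0.0229⁴)/32 = 4.644×10^-7 m⁴.
Shear stress varies linearly with radius: τ = T·r/J = 207.0 × 0.0143 / 4.644×10^-7 = 6.375×10^6 Pa.

6.37e6 Pa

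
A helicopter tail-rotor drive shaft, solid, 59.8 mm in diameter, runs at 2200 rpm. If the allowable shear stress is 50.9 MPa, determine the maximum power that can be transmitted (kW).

J = πd⁴/32 = π(0.0598)⁴/32 = 1.255×10^-6 m⁴.
T_max = τ_allow·J/r = 5.09×10^7 × 1.255×10^-6 / 0.0299 = 2137 N·m.
ω = 2π·2200/60 = 230.4 rad/s, so P_max = T_max·ω = 4.924×10^5 W.

492 kW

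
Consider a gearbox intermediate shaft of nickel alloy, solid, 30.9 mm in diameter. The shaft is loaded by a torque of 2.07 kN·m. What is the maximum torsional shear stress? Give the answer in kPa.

357000 kPa

J = πd⁴/32 = π(0.0309)⁴/32 = 8.950×10^-8 m⁴.
τ_max = T·r/J = 2070 × 0.0154 / 8.950×10^-8 = 3.573×10^8 Pa.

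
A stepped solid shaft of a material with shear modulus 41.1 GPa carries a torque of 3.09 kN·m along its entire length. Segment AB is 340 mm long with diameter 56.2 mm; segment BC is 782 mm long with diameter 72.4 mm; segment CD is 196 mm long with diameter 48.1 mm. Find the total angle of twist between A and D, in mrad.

J_AB = π(0.0562)⁴/32 = 9.79×10^-7 m⁴; J_BC = π(0.0724)⁴/32 = 2.70×10^-6 m⁴; J_CD = π(0.0481)⁴/32 = 5.26×10^-7 m⁴.
θ = (T/G)·Σ L_i/J_i = (3090/41.1×10⁹)·(0.340/9.79×10^-7 + 0.782/2.70×10^-6 + 0.196/5.26×10^-7) = 0.07594 rad.

75.9 mrad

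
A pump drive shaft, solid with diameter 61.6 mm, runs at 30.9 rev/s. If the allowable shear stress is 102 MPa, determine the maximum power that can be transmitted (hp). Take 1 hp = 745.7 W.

1220 hp

J = πd⁴/32 = π(0.0616)⁴/32 = 1.414×10^-6 m⁴.
T_max = τ_allow·J/r = 1.02×10^8 × 1.414×10^-6 / 0.0308 = 4681 N·m.
ω = 2π·30.9 = 194.2 rad/s, so P_max = T_max·ω = 9.089×10^5 W.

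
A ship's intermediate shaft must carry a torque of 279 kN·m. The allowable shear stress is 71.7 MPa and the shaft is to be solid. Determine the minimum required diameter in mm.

For a solid shaft τ_max = 16T/(πd³), so d = (16T/(π τ_allow))^(1/3) = (16·279000/(π·7.17×10^7))^(1/3) = 0.2706 m.

271 mm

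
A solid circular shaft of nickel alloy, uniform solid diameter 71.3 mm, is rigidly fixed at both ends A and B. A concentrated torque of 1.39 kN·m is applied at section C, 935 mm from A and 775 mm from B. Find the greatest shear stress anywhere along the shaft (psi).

1550 psi

With uniform GJ and both ends fixed, compatibility θ_AC = θ_CB gives T_A·a = T_B·b, together with T_A + T_B = T₀.
T_A = T₀·b/(a+b) = 1390·775/1710 = 630.0 N·m; T_B = 760.0 N·m.
τ in each portion: τ_AC = 8.85×10^6 Pa, τ_CB = 1.07×10^7 Pa; maximum is in CB.
τ_max = T_CB·r/J = 760.0·0.0357/2.54×10^-6 = 1.068×10^7 Pa.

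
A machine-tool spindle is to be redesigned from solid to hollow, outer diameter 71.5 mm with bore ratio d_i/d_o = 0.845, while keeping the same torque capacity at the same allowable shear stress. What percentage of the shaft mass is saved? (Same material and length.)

Equal τ_max and T ⇒ the solid shaft needs d_s³ = d_o³(1−k⁴), so d_s = 71.5·(1−0.845⁴)^(1/3) = 56.38 mm.
Area ratio A_h/A_s = d_o²(1−k²)/d_s² = (1−k²)/(1−k⁴)^(2/3) = 0.4600.
Mass saving = 1 − 0.4600 = 54.0 %.

54.0 %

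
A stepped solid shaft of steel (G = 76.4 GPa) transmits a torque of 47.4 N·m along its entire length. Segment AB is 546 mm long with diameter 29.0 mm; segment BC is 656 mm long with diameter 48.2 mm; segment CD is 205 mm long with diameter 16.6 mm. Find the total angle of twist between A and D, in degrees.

1.30°

J_AB = π(0.0290)⁴/32 = 6.94×10^-8 m⁴; J_BC = π(0.0482)⁴/32 = 5.30×10^-7 m⁴; J_CD = π(0.0166)⁴/32 = 7.45×10^-9 m⁴.
θ = (T/G)·Σ L_i/J_i = (47.40/76.4×10⁹)·(0.546/6.94×10^-8 + 0.656/5.30×10^-7 + 0.205/7.45×10^-9) = 0.02271 rad.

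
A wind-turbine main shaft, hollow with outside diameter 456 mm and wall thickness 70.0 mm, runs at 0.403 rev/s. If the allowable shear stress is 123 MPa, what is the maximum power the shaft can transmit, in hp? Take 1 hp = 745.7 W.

5980 hp

J = π(d_o⁴ − d_i⁴)/32 = π(0.456⁴ − 0.316⁴)/32 = 3.266×10^-3 m⁴.
T_max = τ_allow·J/r = 1.23×10^8 × 3.266×10^-3 / 0.228 = 1.762e6 N·m.
ω = 2π·0.403 = 2.532 rad/s, so P_max = T_max·ω = 4.461×10^6 W.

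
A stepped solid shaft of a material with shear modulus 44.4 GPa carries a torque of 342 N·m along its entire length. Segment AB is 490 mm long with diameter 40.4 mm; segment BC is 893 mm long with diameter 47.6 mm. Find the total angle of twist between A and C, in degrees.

J_AB = π(0.0404)⁴/32 = 2.62×10^-7 m⁴; J_BC = π(0.0476)⁴/32 = 5.04×10^-7 m⁴.
θ = (T/G)·Σ L_i/J_i = (342.0/44.4×10⁹)·(0.490/2.62×10^-7 + 0.893/5.04×10^-7) = 0.02808 rad.

1.61°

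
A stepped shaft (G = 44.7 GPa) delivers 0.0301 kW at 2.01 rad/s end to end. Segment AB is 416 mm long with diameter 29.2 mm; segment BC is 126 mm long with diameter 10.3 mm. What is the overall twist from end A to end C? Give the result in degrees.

2.30°

ω = 2.01 rad/s, so T = P/ω = 0.0301×10³ / 2.010 = 14.98 N·m.
J_AB = π(0.0292)⁴/32 = 7.14×10^-8 m⁴; J_BC = π(0.0103)⁴/32 = 1.10×10^-9 m⁴.
θ = (T/G)·Σ L_i/J_i = (14.98/44.7×10⁹)·(0.416/7.14×10^-8 + 0.126/1.10×10^-9) = 0.04015 rad.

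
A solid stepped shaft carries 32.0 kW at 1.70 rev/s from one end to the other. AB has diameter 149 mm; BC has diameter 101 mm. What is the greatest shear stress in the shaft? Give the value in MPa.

ω = 2π·1.70 = 10.68 rad/s, so T = P/ω = 32.0×10³ / 10.68 = 2996 N·m.
Under the same torque, τ_max = 16T/(πd³) is largest where d is smallest — segment BC (d = 101 mm).
τ_max = 16·2996/(π·(0.101)³) = 1.481×10^7 Pa.

14.8 MPa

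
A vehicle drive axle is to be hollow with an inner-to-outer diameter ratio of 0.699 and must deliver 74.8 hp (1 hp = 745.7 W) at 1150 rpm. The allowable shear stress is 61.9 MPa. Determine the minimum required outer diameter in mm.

ω = 2π·1150/60 = 120.4 rad/s, so T = P/ω = 74.8×745.7 / 120.4 = 463.2 N·m.
For a hollow shaft with d_i/d_o = 0.699: τ_max = 16T/(π d_o³ (1−k⁴)), so d_o = [16T/(π τ_allow (1−k⁴))]^(1/3) = [16·463.2/(π·6.19×10^7·0.7613)]^(1/3) = 0.03685 m.

36.9 mm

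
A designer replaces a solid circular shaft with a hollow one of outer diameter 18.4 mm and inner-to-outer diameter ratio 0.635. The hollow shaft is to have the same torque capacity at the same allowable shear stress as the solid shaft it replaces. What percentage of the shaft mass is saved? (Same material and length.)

32.8 %

Equal τ_max and T ⇒ the solid shaft needs d_s³ = d_o³(1−k⁴), so d_s = 18.4·(1−0.635⁴)^(1/3) = 17.34 mm.
Area ratio A_h/A_s = d_o²(1−k²)/d_s² = (1−k²)/(1−k⁴)^(2/3) = 0.6717.
Mass saving = 1 − 0.6717 = 32.8 %.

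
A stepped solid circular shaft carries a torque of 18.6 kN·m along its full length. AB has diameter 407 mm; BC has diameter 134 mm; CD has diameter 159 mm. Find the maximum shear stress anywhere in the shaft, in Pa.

3.94e7 Pa

Under the same torque, τ_max = 16T/(πd³) is largest where d is smallest — segment BC (d = 134 mm).
τ_max = 16·18600/(π·(0.134)³) = 3.937×10^7 Pa.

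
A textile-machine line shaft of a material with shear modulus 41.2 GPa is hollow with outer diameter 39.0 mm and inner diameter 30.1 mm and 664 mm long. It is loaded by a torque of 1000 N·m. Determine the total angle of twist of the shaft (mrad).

110 mrad

J = π(d_o⁴ − d_i⁴)/32 = π(0.0390⁴ − 0.0301⁴)/32 = 1.465×10^-7 m⁴.
θ = T·L/(G·J) = 1000 × 0.664 / (41.2×10⁹ × 1.465×10^-7) = 0.1100 rad.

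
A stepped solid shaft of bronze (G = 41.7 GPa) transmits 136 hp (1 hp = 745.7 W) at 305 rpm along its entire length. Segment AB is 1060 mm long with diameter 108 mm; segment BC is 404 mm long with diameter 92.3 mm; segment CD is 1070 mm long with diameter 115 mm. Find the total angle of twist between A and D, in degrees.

0.865°

ω = 2π·305/60 = 31.94 rad/s, so T = P/ω = 136×745.7 / 31.94 = 3175 N·m.
J_AB = π(0.108)⁴/32 = 1.34×10^-5 m⁴; J_BC = π(0.0923)⁴/32 = 7.13×10^-6 m⁴; J_CD = π(0.115)⁴/32 = 1.72×10^-5 m⁴.
θ = (T/G)·Σ L_i/J_i = (3175/41.7×10⁹)·(1.06/1.34×10^-5 + 0.404/7.13×10^-6 + 1.07/1.72×10^-5) = 0.01511 rad.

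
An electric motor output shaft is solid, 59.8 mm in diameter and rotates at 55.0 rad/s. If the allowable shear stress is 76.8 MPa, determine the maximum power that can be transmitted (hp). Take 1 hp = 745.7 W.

J = πd⁴/32 = π(0.0598)⁴/32 = 1.255×10^-6 m⁴.
T_max = τ_allow·J/r = 7.68×10^7 × 1.255×10^-6 / 0.0299 = 3225 N·m.
ω = 55.0 rad/s, so P_max = T_max·ω = 1.774×10^5 W.

238 hp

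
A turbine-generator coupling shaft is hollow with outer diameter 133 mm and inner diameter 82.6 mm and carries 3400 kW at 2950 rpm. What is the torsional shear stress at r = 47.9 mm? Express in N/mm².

20.2 N/mm²

ω = 2π·2950/60 = 308.9 rad/s, so T = P/ω = 3400×10³ / 308.9 = 11010 N·m.
J = π(d_o⁴ − d_i⁴)/32 = π(0.133⁴ − 0.0826⁴)/32 = 2.615×10^-5 m⁴.
Shear stress varies linearly with radius: τ = T·r/J = 11010 × 0.0479 / 2.615×10^-5 = 2.016×10^7 Pa.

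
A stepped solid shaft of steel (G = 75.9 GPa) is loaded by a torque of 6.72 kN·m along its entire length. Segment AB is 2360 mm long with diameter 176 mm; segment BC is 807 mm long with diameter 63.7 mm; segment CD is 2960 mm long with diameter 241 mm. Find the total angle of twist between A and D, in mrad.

J_AB = π(0.176)⁴/32 = 9.42×10^-5 m⁴; J_BC = π(0.0637)⁴/32 = 1.62×10^-6 m⁴; J_CD = π(0.241)⁴/32 = 3.31×10^-4 m⁴.
θ = (T/G)·Σ L_i/J_i = (6720/75.9×10⁹)·(2.36/9.42×10^-5 + 0.807/1.62×10^-6 + 2.96/3.31×10^-4) = 0.04721 rad.

47.2 mrad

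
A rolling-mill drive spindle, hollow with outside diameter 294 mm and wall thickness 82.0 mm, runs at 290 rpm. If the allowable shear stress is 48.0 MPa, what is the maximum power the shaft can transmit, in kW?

J = π(d_o⁴ − d_i⁴)/32 = π(0.294⁴ − 0.130⁴)/32 = 7.054×10^-4 m⁴.
T_max = τ_allow·J/r = 4.80×10^7 × 7.054×10^-4 / 0.147 = 230300 N·m.
ω = 2π·290/60 = 30.37 rad/s, so P_max = T_max·ω = 6.995×10^6 W.

7000 kW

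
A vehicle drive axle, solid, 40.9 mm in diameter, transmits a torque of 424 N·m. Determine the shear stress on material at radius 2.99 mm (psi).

J = πd⁴/32 = π(0.0409)⁴/32 = 2.747×10^-7 m⁴.
Shear stress varies linearly with radius: τ = T·r/J = 424.0 × 0.00299 / 2.747×10^-7 = 4.615×10^6 Pa.

669 psi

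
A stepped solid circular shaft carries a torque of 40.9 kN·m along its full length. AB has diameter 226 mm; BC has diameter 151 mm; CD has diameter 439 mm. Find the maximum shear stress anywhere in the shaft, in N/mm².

60.5 N/mm²

Under the same torque, τ_max = 16T/(πd³) is largest where d is smallest — segment BC (d = 151 mm).
τ_max = 16·40900/(π·(0.151)³) = 6.050×10^7 Pa.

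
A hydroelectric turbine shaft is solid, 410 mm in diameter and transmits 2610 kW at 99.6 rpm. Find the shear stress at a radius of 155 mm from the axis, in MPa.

14.0 MPa

ω = 2π·99.6/60 = 10.43 rad/s, so T = P/ω = 2610×10³ / 10.43 = 250200 N·m.
J = πd⁴/32 = π(0.410)⁴/32 = 2.774×10^-3 m⁴.
Shear stress varies linearly with radius: τ = T·r/J = 250200 × 0.155 / 2.774×10^-3 = 1.398×10^7 Pa.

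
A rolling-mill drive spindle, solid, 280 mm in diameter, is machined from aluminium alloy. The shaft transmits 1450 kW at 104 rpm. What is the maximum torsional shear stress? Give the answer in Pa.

ω = 2π·104/60 = 10.89 rad/s, so T = P/ω = 1450×10³ / 10.89 = 133100 N·m.
J = πd⁴/32 = π(0.280)⁴/32 = 6.034×10^-4 m⁴.
τ_max = T·r/J = 133100 × 0.140 / 6.034×10^-4 = 3.089×10^7 Pa.

3.09e7 Pa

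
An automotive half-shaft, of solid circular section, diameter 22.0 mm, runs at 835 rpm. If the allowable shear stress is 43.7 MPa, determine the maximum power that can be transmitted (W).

7990 W

J = πd⁴/32 = π(0.0220)⁴/32 = 2.300×10^-8 m⁴.
T_max = τ_allow·J/r = 4.37×10^7 × 2.300×10^-8 / 0.0110 = 91.36 N·m.
ω = 2π·835/60 = 87.44 rad/s, so P_max = T_max·ω = 7989 W.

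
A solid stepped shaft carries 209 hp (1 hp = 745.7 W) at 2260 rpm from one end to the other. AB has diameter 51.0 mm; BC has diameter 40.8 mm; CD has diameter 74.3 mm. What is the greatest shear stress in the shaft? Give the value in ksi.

7.16 ksi

ω = 2π·2260/60 = 236.7 rad/s, so T = P/ω = 209×745.7 / 236.7 = 658.5 N·m.
Under the same torque, τ_max = 16T/(πd³) is largest where d is smallest — segment BC (d = 40.8 mm).
τ_max = 16·658.5/(π·(0.0408)³) = 4.938×10^7 Pa.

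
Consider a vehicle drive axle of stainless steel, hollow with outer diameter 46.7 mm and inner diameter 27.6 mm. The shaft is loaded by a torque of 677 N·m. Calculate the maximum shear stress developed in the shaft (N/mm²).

38.6 N/mm²

J = π(d_o⁴ − d_i⁴)/32 = π(0.0467⁴ − 0.0276⁴)/32 = 4.100×10^-7 m⁴.
τ_max = T·r/J = 677.0 × 0.0234 / 4.100×10^-7 = 3.856×10^7 Pa.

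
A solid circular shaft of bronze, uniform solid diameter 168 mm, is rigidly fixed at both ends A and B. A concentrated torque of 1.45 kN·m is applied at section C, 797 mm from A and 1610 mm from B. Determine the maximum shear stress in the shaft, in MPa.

With uniform GJ and both ends fixed, compatibility θ_AC = θ_CB gives T_A·a = T_B·b, together with T_A + T_B = T₀.
T_A = T₀·b/(a+b) = 1450·1610/2407 = 969.9 N·m; T_B = 480.1 N·m.
τ in each portion: τ_AC = 1.04×10^6 Pa, τ_CB = 5.16×10^5 Pa; maximum is in AC.
τ_max = T_AC·r/J = 969.9·0.0840/7.82×10^-5 = 1.042×10^6 Pa.

1.04 MPa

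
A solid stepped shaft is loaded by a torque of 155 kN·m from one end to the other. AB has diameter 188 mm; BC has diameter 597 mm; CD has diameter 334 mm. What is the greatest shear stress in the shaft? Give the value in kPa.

119000 kPa

Under the same torque, τ_max = 16T/(πd³) is largest where d is smallest — segment AB (d = 188 mm).
τ_max = 16·155000/(π·(0.188)³) = 1.188×10^8 Pa.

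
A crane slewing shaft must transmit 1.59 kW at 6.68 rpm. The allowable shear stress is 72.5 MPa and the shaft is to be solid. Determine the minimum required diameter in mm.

54.3 mm

ω = 2π·6.68/60 = 0.6995 rad/s, so T = P/ω = 1.59×10³ / 0.6995 = 2273 N·m.
For a solid shaft τ_max = 16T/(πd³), so d = (16T/(π τ_allow))^(1/3) = (16·2273/(π·7.25×10^7))^(1/3) = 0.05425 m.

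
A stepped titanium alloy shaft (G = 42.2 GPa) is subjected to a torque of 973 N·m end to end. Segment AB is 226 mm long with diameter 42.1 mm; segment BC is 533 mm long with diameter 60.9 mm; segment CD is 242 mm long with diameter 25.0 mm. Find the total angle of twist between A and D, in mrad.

171 mrad

J_AB = π(0.0421)⁴/32 = 3.08×10^-7 m⁴; J_BC = π(0.0609)⁴/32 = 1.35×10^-6 m⁴; J_CD = π(0.0250)⁴/32 = 3.83×10^-8 m⁴.
θ = (T/G)·Σ L_i/J_i = (973.0/42.2×10⁹)·(0.226/3.08×10^-7 + 0.533/1.35×10^-6 + 0.242/3.83×10^-8) = 0.1715 rad.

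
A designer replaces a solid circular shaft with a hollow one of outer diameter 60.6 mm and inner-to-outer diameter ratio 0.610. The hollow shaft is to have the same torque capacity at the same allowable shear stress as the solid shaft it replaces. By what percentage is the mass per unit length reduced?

30.7 %

Equal τ_max and T ⇒ the solid shaft needs d_s³ = d_o³(1−k⁴), so d_s = 60.6·(1−0.610⁴)^(1/3) = 57.66 mm.
Area ratio A_h/A_s = d_o²(1−k²)/d_s² = (1−k²)/(1−k⁴)^(2/3) = 0.6935.
Mass saving = 1 − 0.6935 = 30.7 %.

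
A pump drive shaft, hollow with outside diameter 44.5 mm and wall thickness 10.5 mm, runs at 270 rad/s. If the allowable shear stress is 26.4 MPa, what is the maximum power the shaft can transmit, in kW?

J = π(d_o⁴ − d_i⁴)/32 = π(0.0445⁴ − 0.0235⁴)/32 = 3.550×10^-7 m⁴.
T_max = τ_allow·J/r = 2.64×10^7 × 3.550×10^-7 / 0.0222 = 421.3 N·m.
ω = 270 rad/s, so P_max = T_max·ω = 1.137×10^5 W.

114 kW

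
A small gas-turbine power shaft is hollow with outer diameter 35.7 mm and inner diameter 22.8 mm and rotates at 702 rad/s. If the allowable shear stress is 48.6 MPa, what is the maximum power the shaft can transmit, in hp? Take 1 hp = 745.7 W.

J = π(d_o⁴ − d_i⁴)/32 = π(0.0357⁴ − 0.0228⁴)/32 = 1.329×10^-7 m⁴.
T_max = τ_allow·J/r = 4.86×10^7 × 1.329×10^-7 / 0.0179 = 361.9 N·m.
ω = 702 rad/s, so P_max = T_max·ω = 2.541×10^5 W.

341 hp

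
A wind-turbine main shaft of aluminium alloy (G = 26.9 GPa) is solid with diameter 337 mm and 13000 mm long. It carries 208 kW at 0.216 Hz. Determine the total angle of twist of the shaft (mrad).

ω = 2π·0.216 = 1.357 rad/s, so T = P/ω = 208×10³ / 1.357 = 153300 N·m.
J = πd⁴/32 = π(0.337)⁴/32 = 1.266×10^-3 m⁴.
θ = T·L/(G·J) = 153300 × 13.0 / (26.9×10⁹ × 1.266×10^-3) = 0.05849 rad.

58.5 mrad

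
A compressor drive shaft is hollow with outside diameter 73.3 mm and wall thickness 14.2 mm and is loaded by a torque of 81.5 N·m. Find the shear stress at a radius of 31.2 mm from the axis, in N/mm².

J = π(d_o⁴ − d_i⁴)/32 = π(0.0733⁴ − 0.0449⁴)/32 = 2.435×10^-6 m⁴.
Shear stress varies linearly with radius: τ = T·r/J = 81.50 × 0.0312 / 2.435×10^-6 = 1.044×10^6 Pa.

1.04 N/mm²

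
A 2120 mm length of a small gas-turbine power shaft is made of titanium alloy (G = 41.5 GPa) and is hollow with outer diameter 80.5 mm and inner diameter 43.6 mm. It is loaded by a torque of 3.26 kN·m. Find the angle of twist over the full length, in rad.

J = π(d_o⁴ − d_i⁴)/32 = π(0.0805⁴ − 0.0436⁴)/32 = 3.768×10^-6 m⁴.
θ = T·L/(G·J) = 3260 × 2.12 / (41.5×10⁹ × 3.768×10^-6) = 0.04420 rad.

0.0442 rad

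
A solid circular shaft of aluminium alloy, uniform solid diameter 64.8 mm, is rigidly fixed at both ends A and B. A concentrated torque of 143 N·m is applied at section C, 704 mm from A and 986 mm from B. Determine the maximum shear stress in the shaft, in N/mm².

1.56 N/mm²

With uniform GJ and both ends fixed, compatibility θ_AC = θ_CB gives T_A·a = T_B·b, together with T_A + T_B = T₀.
T_A = T₀·b/(a+b) = 143.0·986/1690 = 83.43 N·m; T_B = 59.57 N·m.
τ in each portion: τ_AC = 1.56×10^6 Pa, τ_CB = 1.11×10^6 Pa; maximum is in AC.
τ_max = T_AC·r/J = 83.43·0.0324/1.73×10^-6 = 1.562×10^6 Pa.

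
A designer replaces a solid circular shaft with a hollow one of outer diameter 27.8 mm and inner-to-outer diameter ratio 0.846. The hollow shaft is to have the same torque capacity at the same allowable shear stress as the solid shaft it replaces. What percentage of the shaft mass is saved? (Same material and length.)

Equal τ_max and T ⇒ the solid shaft needs d_s³ = d_o³(1−k⁴), so d_s = 27.8·(1−0.846⁴)^(1/3) = 21.88 mm.
Area ratio A_h/A_s = d_o²(1−k²)/d_s² = (1−k²)/(1−k⁴)^(2/3) = 0.4588.
Mass saving = 1 − 0.4588 = 54.1 %.

54.1 %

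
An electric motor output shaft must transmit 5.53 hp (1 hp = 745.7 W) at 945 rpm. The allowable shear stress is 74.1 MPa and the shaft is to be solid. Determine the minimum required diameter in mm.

14.2 mm

ω = 2π·945/60 = 98.96 rad/s, so T = P/ω = 5.53×745.7 / 98.96 = 41.67 N·m.
For a solid shaft τ_max = 16T/(πd³), so d = (16T/(π τ_allow))^(1/3) = (16·41.67/(π·7.41×10^7))^(1/3) = 0.01420 m.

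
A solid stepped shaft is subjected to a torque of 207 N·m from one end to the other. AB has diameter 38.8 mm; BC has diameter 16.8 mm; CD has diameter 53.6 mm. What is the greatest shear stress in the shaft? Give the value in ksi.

Under the same torque, τ_max = 16T/(πd³) is largest where d is smallest — segment BC (d = 16.8 mm).
τ_max = 16·207.0/(π·(0.0168)³) = 2.223×10^8 Pa.

32.2 ksi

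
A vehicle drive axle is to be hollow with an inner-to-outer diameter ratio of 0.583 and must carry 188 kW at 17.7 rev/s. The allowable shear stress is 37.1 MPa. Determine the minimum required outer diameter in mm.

64.0 mm

ω = 2π·17.7 = 111.2 rad/s, so T = P/ω = 188×10³ / 111.2 = 1690 N·m.
For a hollow shaft with d_i/d_o = 0.583: τ_max = 16T/(π d_o³ (1−k⁴)), so d_o = [16T/(π τ_allow (1−k⁴))]^(1/3) = [16·1690/(π·3.71×10^7·0.8845)]^(1/3) = 0.06402 m.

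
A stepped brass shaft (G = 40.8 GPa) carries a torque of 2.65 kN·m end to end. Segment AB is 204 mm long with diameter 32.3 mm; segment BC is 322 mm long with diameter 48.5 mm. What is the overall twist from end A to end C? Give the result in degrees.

9.31°

J_AB = π(0.0323)⁴/32 = 1.07×10^-7 m⁴; J_BC = π(0.0485)⁴/32 = 5.43×10^-7 m⁴.
θ = (T/G)·Σ L_i/J_i = (2650/40.8×10⁹)·(0.204/1.07×10^-7 + 0.322/5.43×10^-7) = 0.1625 rad.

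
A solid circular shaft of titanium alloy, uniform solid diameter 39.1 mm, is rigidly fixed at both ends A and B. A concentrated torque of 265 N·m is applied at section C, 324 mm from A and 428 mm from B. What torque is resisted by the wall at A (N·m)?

With uniform GJ and both ends fixed, compatibility θ_AC = θ_CB gives T_A·a = T_B·b, together with T_A + T_B = T₀.
T_A = T₀·b/(a+b) = 265.0·428/752.0 = 150.8 N·m; T_B = 114.2 N·m.

151 N·m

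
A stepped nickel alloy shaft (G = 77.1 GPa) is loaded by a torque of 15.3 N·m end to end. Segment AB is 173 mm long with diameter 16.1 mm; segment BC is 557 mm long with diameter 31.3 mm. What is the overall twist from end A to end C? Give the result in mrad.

J_AB = π(0.0161)⁴/32 = 6.60×10^-9 m⁴; J_BC = π(0.0313)⁴/32 = 9.42×10^-8 m⁴.
θ = (T/G)·Σ L_i/J_i = (15.30/77.1×10⁹)·(0.173/6.60×10^-9 + 0.557/9.42×10^-8) = 6.378×10^-3 rad.

6.38 mrad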